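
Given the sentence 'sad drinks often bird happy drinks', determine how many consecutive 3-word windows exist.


Word trigrams from [6] words:
  Trigram 1: (sad drinks often)
  Trigram 2: (drinks often bird)
  Trigram 3: (often bird happy)
  Trigram 4: (bird happy drinks)
Total word trigrams: 6 - 2 = 4

4


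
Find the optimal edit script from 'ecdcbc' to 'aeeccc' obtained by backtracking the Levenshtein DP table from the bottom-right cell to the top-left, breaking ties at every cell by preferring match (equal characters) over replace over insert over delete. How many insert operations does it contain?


Edit distance = 4. Backtracking from cell (6, 6) with preference match > replace > insert > delete,
then listing the resulting alignment 'ecdcbc' -> 'aeeccc' left to right:
  Step 1: replace e->a
  Step 2: replace c->e
  Step 3: replace d->e
  Step 4: keep 'c'
  Step 5: replace b->c
  Step 6: keep 'c'
Total insertions: 0

0


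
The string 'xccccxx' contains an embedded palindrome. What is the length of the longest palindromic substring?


Scanning 'xccccxx' for palindromic substrings.
Substring at positions 0-5: 'xccccx'.
Check: reverse('xccccx') = 'xccccx' -> palindrome confirmed.
Neighbouring characters ('-' / 'x') break symmetry, so it cannot extend further.
No longer palindromic substring exists; longest length = 6

6


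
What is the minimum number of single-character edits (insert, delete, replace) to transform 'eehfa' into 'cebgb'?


Building DP table for s1='eehfa' (len 5) and s2='cebgb' (len 5):
       c  e  b  g  b
    0  1  2  3  4  5
  e 1  1  1  2  3  4
  e 2  2  1  2  3  4
  h 3  3  2  2  3  4
  f 4  4  3  3  3  4
  a 5  5  4  4  4  4
Edit distance = dp[5][5] = 4

4


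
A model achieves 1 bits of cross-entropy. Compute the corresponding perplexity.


Perplexity formula: PP = 2^H
H = 1
PP = 2^1
Steps: 2^1 = 2
PP = 2

2


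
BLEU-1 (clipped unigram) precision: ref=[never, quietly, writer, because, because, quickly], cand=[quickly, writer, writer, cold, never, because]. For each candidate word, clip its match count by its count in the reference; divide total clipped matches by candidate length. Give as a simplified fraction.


Reference word counts: {'because': 2, 'never': 1, 'quickly': 1, 'quietly': 1, 'writer': 1}
Checking each candidate word (with clipping):
  'quickly' -> in reference (ref count 1, used 1/1) -> match (matches: 1)
  'writer' -> in reference (ref count 1, used 1/1) -> match (matches: 2)
  'writer' -> ref count 1 already used up (1/1) -> clipped, no match (matches: 2)
  'cold' -> not in reference -> no match (matches: 2)
  'never' -> in reference (ref count 1, used 1/1) -> match (matches: 3)
  'because' -> in reference (ref count 2, used 1/2) -> match (matches: 4)
Clipped matches: 4, Candidate length: 6
Precision = 4/6 = 2/3

2/3


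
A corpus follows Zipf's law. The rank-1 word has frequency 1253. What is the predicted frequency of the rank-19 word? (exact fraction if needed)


Zipf's law: freq(rank) = f1 / rank
f1 = 1253, rank = 19
freq = 1253 / 19
GCD(1253, 19) = 1
Simplified: 1253/19

1253/19


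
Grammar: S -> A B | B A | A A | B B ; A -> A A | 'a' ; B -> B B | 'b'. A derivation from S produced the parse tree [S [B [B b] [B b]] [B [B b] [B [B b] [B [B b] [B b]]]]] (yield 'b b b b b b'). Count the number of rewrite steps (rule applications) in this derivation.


Every bracketed nonterminal node [X ...] in the tree is produced by exactly one rule application.
Reading the tree off as a leftmost derivation:
  Step 1: S  =>  B B   (applied S -> B B)
  Step 2: B B  =>  B B B   (applied B -> B B)
  Step 3: B B B  =>  b B B   (applied B -> b)
  Step 4: b B B  =>  b b B   (applied B -> b)
  Step 5: b b B  =>  b b B B   (applied B -> B B)
  Step 6: b b B B  =>  b b b B   (applied B -> b)
  Step 7: b b b B  =>  b b b B B   (applied B -> B B)
  Step 8: b b b B B  =>  b b b b B   (applied B -> b)
  Step 9: b b b b B  =>  b b b b B B   (applied B -> B B)
  Step 10: b b b b B B  =>  b b b b b B   (applied B -> b)
  Step 11: b b b b b B  =>  b b b b b b   (applied B -> b)
Final yield: b b b b b b
Total rewrite steps: 11

11


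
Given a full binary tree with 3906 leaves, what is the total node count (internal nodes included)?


Leaf nodes (terminals): 3906
Internal nodes = n - 1 = 3906 - 1 = 3905
Total = leaves + internal = 3906 + 3905 = 7811

7811


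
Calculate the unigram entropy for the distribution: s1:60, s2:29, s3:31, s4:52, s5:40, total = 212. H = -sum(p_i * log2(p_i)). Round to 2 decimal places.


Computing entropy H = -sum(p_i * log2(p_i)):
  s1: p = 60/212 = 0.2830, -p*log2(p) = 0.5154
  s2: p = 29/212 = 0.1368, -p*log2(p) = 0.3926
  s3: p = 31/212 = 0.1462, -p*log2(p) = 0.4056
  s4: p = 52/212 = 0.2453, -p*log2(p) = 0.4973
  s5: p = 40/212 = 0.1887, -p*log2(p) = 0.4540
H = sum of terms = 2.2649
Rounded to 2 decimals: 2.26

2.26


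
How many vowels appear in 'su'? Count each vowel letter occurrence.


Scanning each character of 'su':
  Position 1: 's' -> consonant (running count: 0)
  Position 2: 'u' -> vowel (running count: 1)
Total vowels: 1

1


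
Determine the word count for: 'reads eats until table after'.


Counting words by splitting on spaces:
  Word 1: 'reads'
  Word 2: 'eats'
  Word 3: 'until'
  Word 4: 'table'
  Word 5: 'after'
Total words: 5

5


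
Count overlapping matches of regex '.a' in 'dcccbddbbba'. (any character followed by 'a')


Pattern: .a means any character followed by 'a'.
Scanning 'dcccbddbbba' position-by-position:
  Pos 0: window 'dc' -> no
  Pos 1: window 'cc' -> no
  Pos 2: window 'cc' -> no
  Pos 3: window 'cb' -> no
  Pos 4: window 'bd' -> no
  Pos 5: window 'dd' -> no
  Pos 6: window 'db' -> no
  Pos 7: window 'bb' -> no
  Pos 8: window 'bb' -> no
  Pos 9: window 'ba' -> MATCH
  Pos 10: window 'a' -> no
Total matches: 1

1


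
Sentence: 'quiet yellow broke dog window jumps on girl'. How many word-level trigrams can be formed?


Word trigrams from [8] words:
  Trigram 1: (quiet yellow broke)
  Trigram 2: (yellow broke dog)
  Trigram 3: (broke dog window)
  Trigram 4: (dog window jumps)
  Trigram 5: (window jumps on)
  Trigram 6: (jumps on girl)
Total word trigrams: 8 - 2 = 6

6


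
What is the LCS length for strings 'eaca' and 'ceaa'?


DP table for LCS of 'eaca' and 'ceaa':
       c  e  a  a
    0  0  0  0  0
  e 0  0  1  1  1
  a 0  0  1  2  2
  c 0  1  1  2  2
  a 0  1  1  2  3
LCS: 'eaa'
LCS length = 3

3


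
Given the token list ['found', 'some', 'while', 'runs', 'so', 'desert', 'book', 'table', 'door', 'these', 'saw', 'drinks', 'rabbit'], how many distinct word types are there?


Listing all tokens and tracking unique types:
  Token 1: 'found' -> NEW (unique so far: 1)
  Token 2: 'some' -> NEW (unique so far: 2)
  Token 3: 'while' -> NEW (unique so far: 3)
  Token 4: 'runs' -> NEW (unique so far: 4)
  Token 5: 'so' -> NEW (unique so far: 5)
  Token 6: 'desert' -> NEW (unique so far: 6)
  Token 7: 'book' -> NEW (unique so far: 7)
  Token 8: 'table' -> NEW (unique so far: 8)
  Token 9: 'door' -> NEW (unique so far: 9)
  Token 10: 'these' -> NEW (unique so far: 10)
  Token 11: 'saw' -> NEW (unique so far: 11)
  Token 12: 'drinks' -> NEW (unique so far: 12)
  Token 13: 'rabbit' -> NEW (unique so far: 13)
Unique types: ('book', 'desert', 'door', 'drinks', 'found', 'rabbit', 'runs', 'saw', 'so', 'some', 'table', 'these', 'while')
Vocabulary size: 13

13


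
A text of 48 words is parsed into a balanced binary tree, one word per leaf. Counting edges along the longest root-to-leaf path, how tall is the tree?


In a balanced binary tree with n leaves the deepest leaf is ceil(log2(n)) edges below the root.
log2(48) = 5.5850
ceil(5.5850) = 6
height (edges) = 6

6


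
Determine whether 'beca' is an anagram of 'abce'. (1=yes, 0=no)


Sort characters of 'beca': 'abce'
Sort characters of 'abce': 'abce'
Sorted forms match -> they ARE anagrams
Result: 1

1


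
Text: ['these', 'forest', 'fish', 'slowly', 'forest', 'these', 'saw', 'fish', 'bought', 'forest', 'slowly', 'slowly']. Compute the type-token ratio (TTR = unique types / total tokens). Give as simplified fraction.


Tokens: 12
Unique types: ('bought', 'fish', 'forest', 'saw', 'slowly', 'these') = 6
TTR = 6/12
Simplify: divide both by 6 -> 1/2
TTR = 1/2

1/2


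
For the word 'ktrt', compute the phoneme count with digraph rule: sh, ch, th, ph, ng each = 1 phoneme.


Parsing 'ktrt' greedily, digraphs first:
  'k' -> consonant phoneme (phonemes so far: 1)
  't' -> consonant phoneme (phonemes so far: 2)
  'r' -> consonant phoneme (phonemes so far: 3)
  't' -> consonant phoneme (phonemes so far: 4)
Total phonemes: 4

4


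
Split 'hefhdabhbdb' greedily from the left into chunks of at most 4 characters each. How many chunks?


'hefhdabhbdb' has 11 characters.
Chunking with max size 4:
  Chunk 1: 'hefh' (positions 0-3)
  Chunk 2: 'dabh' (positions 4-7)
  Chunk 3: 'bdb' (positions 8-10)
Total chunks: ceil(11 / 4) = 3

3


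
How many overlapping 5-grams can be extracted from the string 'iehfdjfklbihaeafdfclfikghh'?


String 'iehfdjfklbihaeafdfclfikghh' has length L = 26.
Number of overlapping n-grams = L - n + 1
Substituting: 26 - 5 + 1 = 22

22


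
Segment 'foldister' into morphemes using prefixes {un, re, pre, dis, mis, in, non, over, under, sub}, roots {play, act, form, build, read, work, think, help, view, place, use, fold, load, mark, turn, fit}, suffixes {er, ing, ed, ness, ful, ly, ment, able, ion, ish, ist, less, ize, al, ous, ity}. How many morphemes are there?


Segmenting 'foldister' against the inventory:
  'fold' -> root (morpheme 1)
  'ist' -> suffix (morpheme 2)
  'er' -> suffix (morpheme 3)
Total morphemes: 3

3


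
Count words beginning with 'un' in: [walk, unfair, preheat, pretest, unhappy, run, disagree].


Checking each word for prefix 'un':
  'walk' -> no (count: 0)
  'unfair' -> YES, starts with 'un' (count: 1)
  'preheat' -> no (count: 1)
  'pretest' -> no (count: 1)
  'unhappy' -> YES, starts with 'un' (count: 2)
  'run' -> no (count: 2)
  'disagree' -> no (count: 2)
Total with prefix 'un': 2

2


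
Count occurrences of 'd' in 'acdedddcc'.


Scanning 'acdedddcc' for 'd':
  Position 2: 'd' -> MATCH (count: 1)
  Position 4: 'd' -> MATCH (count: 2)
  Position 5: 'd' -> MATCH (count: 3)
  Position 6: 'd' -> MATCH (count: 4)
Total occurrences of 'd': 4

4


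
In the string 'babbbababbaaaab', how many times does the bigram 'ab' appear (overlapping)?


Scanning 'babbbababbaaaab' for bigram 'ab':
  Position 0: 'ba' -> no
  Position 1: 'ab' -> MATCH
  Position 2: 'bb' -> no
  Position 3: 'bb' -> no
  Position 4: 'ba' -> no
  Position 5: 'ab' -> MATCH
  Position 6: 'ba' -> no
  Position 7: 'ab' -> MATCH
  Position 8: 'bb' -> no
  Position 9: 'ba' -> no
  Position 10: 'aa' -> no
  Position 11: 'aa' -> no
  Position 12: 'aa' -> no
  Position 13: 'ab' -> MATCH
Total matches: 4

4


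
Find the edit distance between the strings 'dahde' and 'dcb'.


Building DP table for s1='dahde' (len 5) and s2='dcb' (len 3):
       d  c  b
    0  1  2  3
  d 1  0  1  2
  a 2  1  1  2
  h 3  2  2  2
  d 4  3  3  3
  e 5  4  4  4
Edit distance = dp[5][3] = 4

4


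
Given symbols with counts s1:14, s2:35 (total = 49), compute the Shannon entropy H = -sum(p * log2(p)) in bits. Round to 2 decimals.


Computing entropy H = -sum(p_i * log2(p_i)):
  s1: p = 14/49 = 0.2857, -p*log2(p) = 0.5164
  s2: p = 35/49 = 0.7143, -p*log2(p) = 0.3467
H = sum of terms = 0.8631
Rounded to 2 decimals: 0.86

0.86


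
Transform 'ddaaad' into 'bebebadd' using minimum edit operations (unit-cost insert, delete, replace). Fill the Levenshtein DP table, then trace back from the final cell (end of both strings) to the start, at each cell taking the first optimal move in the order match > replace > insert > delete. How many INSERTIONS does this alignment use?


Edit distance = 6. Backtracking from cell (6, 8) with preference match > replace > insert > delete,
then listing the resulting alignment 'ddaaad' -> 'bebebadd' left to right:
  Step 1: insert 'b' [insertion #1]
  Step 2: insert 'e' [insertion #2]
  Step 3: replace d->b
  Step 4: replace d->e
  Step 5: replace a->b
  Step 6: keep 'a'
  Step 7: replace a->d
  Step 8: keep 'd'
Total insertions: 2

2


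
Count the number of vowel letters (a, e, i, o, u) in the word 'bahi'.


Scanning each character of 'bahi':
  Position 1: 'b' -> consonant (running count: 0)
  Position 2: 'a' -> vowel (running count: 1)
  Position 3: 'h' -> consonant (running count: 1)
  Position 4: 'i' -> vowel (running count: 2)
Total vowels: 2

2


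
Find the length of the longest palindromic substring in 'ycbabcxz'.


Scanning 'ycbabcxz' for palindromic substrings.
Substring at positions 1-5: 'cbabc'.
Check: reverse('cbabc') = 'cbabc' -> palindrome confirmed.
Neighbouring characters ('y' / 'x') break symmetry, so it cannot extend further.
No longer palindromic substring exists; longest length = 5

5


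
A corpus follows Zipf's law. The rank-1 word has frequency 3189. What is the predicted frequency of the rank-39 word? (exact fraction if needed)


Zipf's law: freq(rank) = f1 / rank
f1 = 3189, rank = 39
freq = 3189 / 39
GCD(3189, 39) = 3
Simplified: 1063/13

1063/13


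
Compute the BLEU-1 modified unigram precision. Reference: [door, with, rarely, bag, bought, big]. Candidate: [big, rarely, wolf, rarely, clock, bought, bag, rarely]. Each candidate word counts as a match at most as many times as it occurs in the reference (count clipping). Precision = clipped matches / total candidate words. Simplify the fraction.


Reference word counts: {'bag': 1, 'big': 1, 'bought': 1, 'door': 1, 'rarely': 1, 'with': 1}
Checking each candidate word (with clipping):
  'big' -> in reference (ref count 1, used 1/1) -> match (matches: 1)
  'rarely' -> in reference (ref count 1, used 1/1) -> match (matches: 2)
  'wolf' -> not in reference -> no match (matches: 2)
  'rarely' -> ref count 1 already used up (1/1) -> clipped, no match (matches: 2)
  'clock' -> not in reference -> no match (matches: 2)
  'bought' -> in reference (ref count 1, used 1/1) -> match (matches: 3)
  'bag' -> in reference (ref count 1, used 1/1) -> match (matches: 4)
  'rarely' -> ref count 1 already used up (1/1) -> clipped, no match (matches: 4)
Clipped matches: 4, Candidate length: 8
Precision = 4/8 = 1/2

1/2


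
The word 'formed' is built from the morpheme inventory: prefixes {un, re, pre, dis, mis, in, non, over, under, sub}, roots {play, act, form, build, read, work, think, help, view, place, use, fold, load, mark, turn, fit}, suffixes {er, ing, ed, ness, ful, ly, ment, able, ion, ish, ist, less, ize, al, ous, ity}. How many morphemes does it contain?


Segmenting 'formed' against the inventory:
  'form' -> root (morpheme 1)
  'ed' -> suffix (morpheme 2)
Total morphemes: 2

2


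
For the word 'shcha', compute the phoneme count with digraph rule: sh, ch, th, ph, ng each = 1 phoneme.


Parsing 'shcha' greedily, digraphs first:
  'sh' -> digraph (1 consonant phoneme) (phonemes so far: 1)
  'ch' -> digraph (1 consonant phoneme) (phonemes so far: 2)
  'a' -> vowel phoneme (phonemes so far: 3)
Total phonemes: 3

3


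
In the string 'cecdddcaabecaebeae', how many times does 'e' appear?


Scanning 'cecdddcaabecaebeae' for 'e':
  Position 1: 'e' -> MATCH (count: 1)
  Position 10: 'e' -> MATCH (count: 2)
  Position 13: 'e' -> MATCH (count: 3)
  Position 15: 'e' -> MATCH (count: 4)
  Position 17: 'e' -> MATCH (count: 5)
Total occurrences of 'e': 5

5


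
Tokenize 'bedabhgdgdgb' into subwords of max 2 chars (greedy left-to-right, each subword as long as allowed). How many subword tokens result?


'bedabhgdgdgb' has 12 characters.
Chunking with max size 2:
  Chunk 1: 'be' (positions 0-1)
  Chunk 2: 'da' (positions 2-3)
  Chunk 3: 'bh' (positions 4-5)
  Chunk 4: 'gd' (positions 6-7)
  Chunk 5: 'gd' (positions 8-9)
  Chunk 6: 'gb' (positions 10-11)
Total chunks: ceil(12 / 2) = 6

6


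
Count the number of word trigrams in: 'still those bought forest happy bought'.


Word trigrams from [6] words:
  Trigram 1: (still those bought)
  Trigram 2: (those bought forest)
  Trigram 3: (bought forest happy)
  Trigram 4: (forest happy bought)
Total word trigrams: 6 - 2 = 4

4


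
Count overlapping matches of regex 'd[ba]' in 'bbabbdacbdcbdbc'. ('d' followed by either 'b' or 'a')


Pattern: d[ba] means 'd' followed by either 'b' or 'a'.
Scanning 'bbabbdacbdcbdbc' position-by-position:
  Pos 0: window 'bb' -> no
  Pos 1: window 'ba' -> no
  Pos 2: window 'ab' -> no
  Pos 3: window 'bb' -> no
  Pos 4: window 'bd' -> no
  Pos 5: window 'da' -> MATCH
  Pos 6: window 'ac' -> no
  Pos 7: window 'cb' -> no
  Pos 8: window 'bd' -> no
  Pos 9: window 'dc' -> no
  Pos 10: window 'cb' -> no
  Pos 11: window 'bd' -> no
  Pos 12: window 'db' -> MATCH
  Pos 13: window 'bc' -> no
  Pos 14: window 'c' -> no
Total matches: 2

2


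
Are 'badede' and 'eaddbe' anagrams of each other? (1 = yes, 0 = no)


Sort characters of 'badede': 'abddee'
Sort characters of 'eaddbe': 'abddee'
Sorted forms match -> they ARE anagrams
Result: 1

1


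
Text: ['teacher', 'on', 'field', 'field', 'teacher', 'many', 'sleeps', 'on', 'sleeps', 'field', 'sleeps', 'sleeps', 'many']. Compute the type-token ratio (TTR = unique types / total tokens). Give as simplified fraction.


Tokens: 13
Unique types: ('field', 'many', 'on', 'sleeps', 'teacher') = 5
TTR = 5/13
Already in lowest terms.

5/13


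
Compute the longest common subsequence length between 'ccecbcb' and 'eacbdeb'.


DP table for LCS of 'ccecbcb' and 'eacbdeb':
       e  a  c  b  d  e  b
    0  0  0  0  0  0  0  0
  c 0  0  0  1  1  1  1  1
  c 0  0  0  1  1  1  1  1
  e 0  1  1  1  1  1  2  2
  c 0  1  1  2  2  2  2  2
  b 0  1  1  2  3  3  3  3
  c 0  1  1  2  3  3  3  3
  b 0  1  1  2  3  3  3  4
LCS: 'ecbb'
LCS length = 4

4


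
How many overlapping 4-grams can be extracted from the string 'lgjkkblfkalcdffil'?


String 'lgjkkblfkalcdffil' has length L = 17.
Number of overlapping n-grams = L - n + 1
Substituting: 17 - 4 + 1 = 14

14


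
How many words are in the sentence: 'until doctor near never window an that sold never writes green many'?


Counting words by splitting on spaces:
  Word 1: 'until'
  Word 2: 'doctor'
  Word 3: 'near'
  Word 4: 'never'
  Word 5: 'window'
  Word 6: 'an'
  Word 7: 'that'
  Word 8: 'sold'
  Word 9: 'never'
  Word 10: 'writes'
  Word 11: 'green'
  Word 12: 'many'
Total words: 12

12


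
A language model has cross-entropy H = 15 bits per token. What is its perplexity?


Perplexity formula: PP = 2^H
H = 15
PP = 2^15
PP = 2^15 = 32768

32768


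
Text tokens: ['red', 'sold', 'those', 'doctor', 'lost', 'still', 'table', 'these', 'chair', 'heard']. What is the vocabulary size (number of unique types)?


Listing all tokens and tracking unique types:
  Token 1: 'red' -> NEW (unique so far: 1)
  Token 2: 'sold' -> NEW (unique so far: 2)
  Token 3: 'those' -> NEW (unique so far: 3)
  Token 4: 'doctor' -> NEW (unique so far: 4)
  Token 5: 'lost' -> NEW (unique so far: 5)
  Token 6: 'still' -> NEW (unique so far: 6)
  Token 7: 'table' -> NEW (unique so far: 7)
  Token 8: 'these' -> NEW (unique so far: 8)
  Token 9: 'chair' -> NEW (unique so far: 9)
  Token 10: 'heard' -> NEW (unique so far: 10)
Unique types: ('chair', 'doctor', 'heard', 'lost', 'red', 'sold', 'still', 'table', 'these', 'those')
Vocabulary size: 10

10


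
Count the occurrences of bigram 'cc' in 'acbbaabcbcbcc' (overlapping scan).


Scanning 'acbbaabcbcbcc' for bigram 'cc':
  Position 0: 'ac' -> no
  Position 1: 'cb' -> no
  Position 2: 'bb' -> no
  Position 3: 'ba' -> no
  Position 4: 'aa' -> no
  Position 5: 'ab' -> no
  Position 6: 'bc' -> no
  Position 7: 'cb' -> no
  Position 8: 'bc' -> no
  Position 9: 'cb' -> no
  Position 10: 'bc' -> no
  Position 11: 'cc' -> MATCH
Total matches: 1

1


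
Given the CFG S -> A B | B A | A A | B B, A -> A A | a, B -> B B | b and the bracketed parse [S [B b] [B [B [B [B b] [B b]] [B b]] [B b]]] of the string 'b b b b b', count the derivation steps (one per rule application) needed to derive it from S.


Every bracketed nonterminal node [X ...] in the tree is produced by exactly one rule application.
Reading the tree off as a leftmost derivation:
  Step 1: S  =>  B B   (applied S -> B B)
  Step 2: B B  =>  b B   (applied B -> b)
  Step 3: b B  =>  b B B   (applied B -> B B)
  Step 4: b B B  =>  b B B B   (applied B -> B B)
  Step 5: b B B B  =>  b B B B B   (applied B -> B B)
  Step 6: b B B B B  =>  b b B B B   (applied B -> b)
  Step 7: b b B B B  =>  b b b B B   (applied B -> b)
  Step 8: b b b B B  =>  b b b b B   (applied B -> b)
  Step 9: b b b b B  =>  b b b b b   (applied B -> b)
Final yield: b b b b b
Total rewrite steps: 9

9


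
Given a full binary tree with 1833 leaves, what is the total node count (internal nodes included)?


Leaf nodes (terminals): 1833
Internal nodes = n - 1 = 1833 - 1 = 1832
Total = leaves + internal = 1833 + 1832 = 3665

3665


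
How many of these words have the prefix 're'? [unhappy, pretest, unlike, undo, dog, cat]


Checking each word for prefix 're':
  'unhappy' -> no (count: 0)
  'pretest' -> no (count: 0)
  'unlike' -> no (count: 0)
  'undo' -> no (count: 0)
  'dog' -> no (count: 0)
  'cat' -> no (count: 0)
Total with prefix 're': 0

0


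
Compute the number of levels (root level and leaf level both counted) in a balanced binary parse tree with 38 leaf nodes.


In a balanced binary tree with n leaves the deepest leaf is ceil(log2(n)) edges below the root,
so counting node levels inclusive of root and leaves gives ceil(log2(n)) + 1 levels.
log2(38) = 5.2479
ceil(5.2479) = 6
levels = 6 + 1 = 7

7


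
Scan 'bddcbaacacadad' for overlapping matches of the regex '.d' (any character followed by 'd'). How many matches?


Pattern: .d means any character followed by 'd'.
Scanning 'bddcbaacacadad' position-by-position:
  Pos 0: window 'bd' -> MATCH
  Pos 1: window 'dd' -> MATCH
  Pos 2: window 'dc' -> no
  Pos 3: window 'cb' -> no
  Pos 4: window 'ba' -> no
  Pos 5: window 'aa' -> no
  Pos 6: window 'ac' -> no
  Pos 7: window 'ca' -> no
  Pos 8: window 'ac' -> no
  Pos 9: window 'ca' -> no
  Pos 10: window 'ad' -> MATCH
  Pos 11: window 'da' -> no
  Pos 12: window 'ad' -> MATCH
  Pos 13: window 'd' -> no
Total matches: 4

4


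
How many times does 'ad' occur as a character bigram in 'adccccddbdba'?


Scanning 'adccccddbdba' for bigram 'ad':
  Position 0: 'ad' -> MATCH
  Position 1: 'dc' -> no
  Position 2: 'cc' -> no
  Position 3: 'cc' -> no
  Position 4: 'cc' -> no
  Position 5: 'cd' -> no
  Position 6: 'dd' -> no
  Position 7: 'db' -> no
  Position 8: 'bd' -> no
  Position 9: 'db' -> no
  Position 10: 'ba' -> no
Total matches: 1

1


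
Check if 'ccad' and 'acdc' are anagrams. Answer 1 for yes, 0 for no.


Sort characters of 'ccad': 'accd'
Sort characters of 'acdc': 'accd'
Sorted forms match -> they ARE anagrams
Result: 1

1


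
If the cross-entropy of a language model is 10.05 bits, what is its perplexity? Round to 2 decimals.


Perplexity formula: PP = 2^H
H = 10.05
PP = 2^10.05
Decompose: 2^10.05 = 2^10 * 2^0.05
2^10 = 1024, 2^0.05 ~ 1.0352649
PP ~ 1024 * 1.0352649 = 1060.1112576
Rounded to 2 decimals: 1060.11

1060.11


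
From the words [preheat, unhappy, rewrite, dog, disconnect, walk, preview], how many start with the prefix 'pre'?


Checking each word for prefix 'pre':
  'preheat' -> YES, starts with 'pre' (count: 1)
  'unhappy' -> no (count: 1)
  'rewrite' -> no (count: 1)
  'dog' -> no (count: 1)
  'disconnect' -> no (count: 1)
  'walk' -> no (count: 1)
  'preview' -> YES, starts with 'pre' (count: 2)
Total with prefix 'pre': 2

2


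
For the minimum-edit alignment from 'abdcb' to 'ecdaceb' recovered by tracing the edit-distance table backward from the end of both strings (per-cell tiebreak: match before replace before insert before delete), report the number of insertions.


Edit distance = 4. Backtracking from cell (5, 7) with preference match > replace > insert > delete,
then listing the resulting alignment 'abdcb' -> 'ecdaceb' left to right:
  Step 1: replace a->e
  Step 2: replace b->c
  Step 3: keep 'd'
  Step 4: insert 'a' [insertion #1]
  Step 5: keep 'c'
  Step 6: insert 'e' [insertion #2]
  Step 7: keep 'b'
Total insertions: 2

2


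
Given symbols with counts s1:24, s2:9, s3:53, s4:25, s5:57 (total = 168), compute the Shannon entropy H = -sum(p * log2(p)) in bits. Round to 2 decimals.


Computing entropy H = -sum(p_i * log2(p_i)):
  s1: p = 24/168 = 0.1429, -p*log2(p) = 0.4011
  s2: p = 9/168 = 0.0536, -p*log2(p) = 0.2262
  s3: p = 53/168 = 0.3155, -p*log2(p) = 0.5251
  s4: p = 25/168 = 0.1488, -p*log2(p) = 0.4090
  s5: p = 57/168 = 0.3393, -p*log2(p) = 0.5291
H = sum of terms = 2.0905
Rounded to 2 decimals: 2.09

2.09


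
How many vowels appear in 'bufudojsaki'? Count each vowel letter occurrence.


Scanning each character of 'bufudojsaki':
  Position 1: 'b' -> consonant (running count: 0)
  Position 2: 'u' -> vowel (running count: 1)
  Position 3: 'f' -> consonant (running count: 1)
  Position 4: 'u' -> vowel (running count: 2)
  Position 5: 'd' -> consonant (running count: 2)
  Position 6: 'o' -> vowel (running count: 3)
  Position 7: 'j' -> consonant (running count: 3)
  Position 8: 's' -> consonant (running count: 3)
  Position 9: 'a' -> vowel (running count: 4)
  Position 10: 'k' -> consonant (running count: 4)
  Position 11: 'i' -> vowel (running count: 5)
Total vowels: 5

5


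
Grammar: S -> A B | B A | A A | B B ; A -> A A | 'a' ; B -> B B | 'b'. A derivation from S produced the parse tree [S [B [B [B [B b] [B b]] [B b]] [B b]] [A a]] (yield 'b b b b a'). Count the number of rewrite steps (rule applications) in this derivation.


Every bracketed nonterminal node [X ...] in the tree is produced by exactly one rule application.
Reading the tree off as a leftmost derivation:
  Step 1: S  =>  B A   (applied S -> B A)
  Step 2: B A  =>  B B A   (applied B -> B B)
  Step 3: B B A  =>  B B B A   (applied B -> B B)
  Step 4: B B B A  =>  B B B B A   (applied B -> B B)
  Step 5: B B B B A  =>  b B B B A   (applied B -> b)
  Step 6: b B B B A  =>  b b B B A   (applied B -> b)
  Step 7: b b B B A  =>  b b b B A   (applied B -> b)
  Step 8: b b b B A  =>  b b b b A   (applied B -> b)
  Step 9: b b b b A  =>  b b b b a   (applied A -> a)
Final yield: b b b b a
Total rewrite steps: 9

9


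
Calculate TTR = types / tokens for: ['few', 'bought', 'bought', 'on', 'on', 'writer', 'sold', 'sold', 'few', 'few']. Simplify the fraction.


Tokens: 10
Unique types: ('bought', 'few', 'on', 'sold', 'writer') = 5
TTR = 5/10
Simplify: divide both by 5 -> 1/2
TTR = 1/2

1/2


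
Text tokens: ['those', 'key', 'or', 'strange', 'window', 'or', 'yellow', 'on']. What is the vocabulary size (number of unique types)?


Listing all tokens and tracking unique types:
  Token 1: 'those' -> NEW (unique so far: 1)
  Token 2: 'key' -> NEW (unique so far: 2)
  Token 3: 'or' -> NEW (unique so far: 3)
  Token 4: 'strange' -> NEW (unique so far: 4)
  Token 5: 'window' -> NEW (unique so far: 5)
  Token 6: 'or' -> duplicate (unique so far: 5)
  Token 7: 'yellow' -> NEW (unique so far: 6)
  Token 8: 'on' -> NEW (unique so far: 7)
Unique types: ('key', 'on', 'or', 'strange', 'those', 'window', 'yellow')
Vocabulary size: 7

7


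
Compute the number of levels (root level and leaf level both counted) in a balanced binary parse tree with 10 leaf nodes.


In a balanced binary tree with n leaves the deepest leaf is ceil(log2(n)) edges below the root,
so counting node levels inclusive of root and leaves gives ceil(log2(n)) + 1 levels.
log2(10) = 3.3219
ceil(3.3219) = 4
levels = 4 + 1 = 5

5


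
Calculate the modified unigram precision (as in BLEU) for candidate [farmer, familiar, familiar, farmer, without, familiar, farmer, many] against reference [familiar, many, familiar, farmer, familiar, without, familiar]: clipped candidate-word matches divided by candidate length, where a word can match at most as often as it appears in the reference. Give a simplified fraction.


Reference word counts: {'familiar': 4, 'farmer': 1, 'many': 1, 'without': 1}
Checking each candidate word (with clipping):
  'farmer' -> in reference (ref count 1, used 1/1) -> match (matches: 1)
  'familiar' -> in reference (ref count 4, used 1/4) -> match (matches: 2)
  'familiar' -> in reference (ref count 4, used 2/4) -> match (matches: 3)
  'farmer' -> ref count 1 already used up (1/1) -> clipped, no match (matches: 3)
  'without' -> in reference (ref count 1, used 1/1) -> match (matches: 4)
  'familiar' -> in reference (ref count 4, used 3/4) -> match (matches: 5)
  'farmer' -> ref count 1 already used up (1/1) -> clipped, no match (matches: 5)
  'many' -> in reference (ref count 1, used 1/1) -> match (matches: 6)
Clipped matches: 6, Candidate length: 8
Precision = 6/8 = 3/4

3/4


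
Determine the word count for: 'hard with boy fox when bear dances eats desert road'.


Counting words by splitting on spaces:
  Word 1: 'hard'
  Word 2: 'with'
  Word 3: 'boy'
  Word 4: 'fox'
  Word 5: 'when'
  Word 6: 'bear'
  Word 7: 'dances'
  Word 8: 'eats'
  Word 9: 'desert'
  Word 10: 'road'
Total words: 10

10


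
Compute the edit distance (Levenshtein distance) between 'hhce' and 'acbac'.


Building DP table for s1='hhce' (len 4) and s2='acbac' (len 5):
       a  c  b  a  c
    0  1  2  3  4  5
  h 1  1  2  3  4  5
  h 2  2  2  3  4  5
  c 3  3  2  3  4  4
  e 4  4  3  3  4  5
Edit distance = dp[4][5] = 5

5


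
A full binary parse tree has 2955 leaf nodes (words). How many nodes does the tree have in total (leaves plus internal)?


Leaf nodes (terminals): 2955
Internal nodes = n - 1 = 2955 - 1 = 2954
Total = leaves + internal = 2955 + 2954 = 5909

5909


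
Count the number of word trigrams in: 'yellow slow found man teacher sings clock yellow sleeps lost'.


Word trigrams from [10] words:
  Trigram 1: (yellow slow found)
  Trigram 2: (slow found man)
  Trigram 3: (found man teacher)
  Trigram 4: (man teacher sings)
  Trigram 5: (teacher sings clock)
  Trigram 6: (sings clock yellow)
  Trigram 7: (clock yellow sleeps)
  Trigram 8: (yellow sleeps lost)
Total word trigrams: 10 - 2 = 8

8


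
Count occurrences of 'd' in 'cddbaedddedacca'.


Scanning 'cddbaedddedacca' for 'd':
  Position 1: 'd' -> MATCH (count: 1)
  Position 2: 'd' -> MATCH (count: 2)
  Position 6: 'd' -> MATCH (count: 3)
  Position 7: 'd' -> MATCH (count: 4)
  Position 8: 'd' -> MATCH (count: 5)
  Position 10: 'd' -> MATCH (count: 6)
Total occurrences of 'd': 6

6


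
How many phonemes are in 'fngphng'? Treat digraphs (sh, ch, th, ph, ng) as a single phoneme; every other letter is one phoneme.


Parsing 'fngphng' greedily, digraphs first:
  'f' -> consonant phoneme (phonemes so far: 1)
  'ng' -> digraph (1 consonant phoneme) (phonemes so far: 2)
  'ph' -> digraph (1 consonant phoneme) (phonemes so far: 3)
  'ng' -> digraph (1 consonant phoneme) (phonemes so far: 4)
Total phonemes: 4

4


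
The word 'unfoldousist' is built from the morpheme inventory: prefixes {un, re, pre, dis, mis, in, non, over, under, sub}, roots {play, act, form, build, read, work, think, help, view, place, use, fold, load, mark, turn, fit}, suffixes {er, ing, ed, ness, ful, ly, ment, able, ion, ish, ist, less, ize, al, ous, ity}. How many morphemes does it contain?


Segmenting 'unfoldousist' against the inventory:
  'un' -> prefix (morpheme 1)
  'fold' -> root (morpheme 2)
  'ous' -> suffix (morpheme 3)
  'ist' -> suffix (morpheme 4)
Total morphemes: 4

4


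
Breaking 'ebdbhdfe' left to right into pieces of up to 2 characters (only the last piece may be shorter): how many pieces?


'ebdbhdfe' has 8 characters.
Chunking with max size 2:
  Chunk 1: 'eb' (positions 0-1)
  Chunk 2: 'db' (positions 2-3)
  Chunk 3: 'hd' (positions 4-5)
  Chunk 4: 'fe' (positions 6-7)
Total chunks: ceil(8 / 2) = 4

4


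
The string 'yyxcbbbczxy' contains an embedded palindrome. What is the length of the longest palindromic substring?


Scanning 'yyxcbbbczxy' for palindromic substrings.
Substring at positions 3-7: 'cbbbc'.
Check: reverse('cbbbc') = 'cbbbc' -> palindrome confirmed.
Neighbouring characters ('x' / 'z') break symmetry, so it cannot extend further.
No longer palindromic substring exists; longest length = 5

5


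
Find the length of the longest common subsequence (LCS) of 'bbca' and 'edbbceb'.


DP table for LCS of 'bbca' and 'edbbceb':
       e  d  b  b  c  e  b
    0  0  0  0  0  0  0  0
  b 0  0  0  1  1  1  1  1
  b 0  0  0  1  2  2  2  2
  c 0  0  0  1  2  3  3  3
  a 0  0  0  1  2  3  3  3
LCS: 'bbc'
LCS length = 3

3


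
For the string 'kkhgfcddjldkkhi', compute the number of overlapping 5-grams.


String 'kkhgfcddjldkkhi' has length L = 15.
Number of overlapping n-grams = L - n + 1
Substituting: 15 - 5 + 1 = 11

11


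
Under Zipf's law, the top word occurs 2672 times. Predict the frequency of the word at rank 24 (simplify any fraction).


Zipf's law: freq(rank) = f1 / rank
f1 = 2672, rank = 24
freq = 2672 / 24
GCD(2672, 24) = 8
Simplified: 334/3

334/3


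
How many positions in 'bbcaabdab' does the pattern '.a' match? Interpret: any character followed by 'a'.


Pattern: .a means any character followed by 'a'.
Scanning 'bbcaabdab' position-by-position:
  Pos 0: window 'bb' -> no
  Pos 1: window 'bc' -> no
  Pos 2: window 'ca' -> MATCH
  Pos 3: window 'aa' -> MATCH
  Pos 4: window 'ab' -> no
  Pos 5: window 'bd' -> no
  Pos 6: window 'da' -> MATCH
  Pos 7: window 'ab' -> no
  Pos 8: window 'b' -> no
Total matches: 3

3


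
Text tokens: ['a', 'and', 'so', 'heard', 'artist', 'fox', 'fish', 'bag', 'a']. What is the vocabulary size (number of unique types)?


Listing all tokens and tracking unique types:
  Token 1: 'a' -> NEW (unique so far: 1)
  Token 2: 'and' -> NEW (unique so far: 2)
  Token 3: 'so' -> NEW (unique so far: 3)
  Token 4: 'heard' -> NEW (unique so far: 4)
  Token 5: 'artist' -> NEW (unique so far: 5)
  Token 6: 'fox' -> NEW (unique so far: 6)
  Token 7: 'fish' -> NEW (unique so far: 7)
  Token 8: 'bag' -> NEW (unique so far: 8)
  Token 9: 'a' -> duplicate (unique so far: 8)
Unique types: ('a', 'and', 'artist', 'bag', 'fish', 'fox', 'heard', 'so')
Vocabulary size: 8

8


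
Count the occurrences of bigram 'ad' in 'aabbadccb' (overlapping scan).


Scanning 'aabbadccb' for bigram 'ad':
  Position 0: 'aa' -> no
  Position 1: 'ab' -> no
  Position 2: 'bb' -> no
  Position 3: 'ba' -> no
  Position 4: 'ad' -> MATCH
  Position 5: 'dc' -> no
  Position 6: 'cc' -> no
  Position 7: 'cb' -> no
Total matches: 1

1


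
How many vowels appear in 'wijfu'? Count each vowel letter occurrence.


Scanning each character of 'wijfu':
  Position 1: 'w' -> consonant (running count: 0)
  Position 2: 'i' -> vowel (running count: 1)
  Position 3: 'j' -> consonant (running count: 1)
  Position 4: 'f' -> consonant (running count: 1)
  Position 5: 'u' -> vowel (running count: 2)
Total vowels: 2

2


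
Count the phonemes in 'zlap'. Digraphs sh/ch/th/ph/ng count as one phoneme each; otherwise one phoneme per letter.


Parsing 'zlap' greedily, digraphs first:
  'z' -> consonant phoneme (phonemes so far: 1)
  'l' -> consonant phoneme (phonemes so far: 2)
  'a' -> vowel phoneme (phonemes so far: 3)
  'p' -> consonant phoneme (phonemes so far: 4)
Total phonemes: 4

4


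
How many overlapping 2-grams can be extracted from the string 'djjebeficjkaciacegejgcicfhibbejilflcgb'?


String 'djjebeficjkaciacegejgcicfhibbejilflcgb' has length L = 38.
Number of overlapping n-grams = L - n + 1
Substituting: 38 - 2 + 1 = 37

37


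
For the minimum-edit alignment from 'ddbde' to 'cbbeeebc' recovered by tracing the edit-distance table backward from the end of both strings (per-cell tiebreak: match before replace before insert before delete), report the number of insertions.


Edit distance = 6. Backtracking from cell (5, 8) with preference match > replace > insert > delete,
then listing the resulting alignment 'ddbde' -> 'cbbeeebc' left to right:
  Step 1: replace d->c
  Step 2: replace d->b
  Step 3: keep 'b'
  Step 4: insert 'e' [insertion #1]
  Step 5: replace d->e
  Step 6: keep 'e'
  Step 7: insert 'b' [insertion #2]
  Step 8: insert 'c' [insertion #3]
Total insertions: 3

3


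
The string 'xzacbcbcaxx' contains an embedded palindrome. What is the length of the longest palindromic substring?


Scanning 'xzacbcbcaxx' for palindromic substrings.
Substring at positions 2-8: 'acbcbca'.
Check: reverse('acbcbca') = 'acbcbca' -> palindrome confirmed.
Neighbouring characters ('z' / 'x') break symmetry, so it cannot extend further.
No longer palindromic substring exists; longest length = 7

7


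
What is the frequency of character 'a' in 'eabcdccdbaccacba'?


Scanning 'eabcdccdbaccacba' for 'a':
  Position 1: 'a' -> MATCH (count: 1)
  Position 9: 'a' -> MATCH (count: 2)
  Position 12: 'a' -> MATCH (count: 3)
  Position 15: 'a' -> MATCH (count: 4)
Total occurrences of 'a': 4

4


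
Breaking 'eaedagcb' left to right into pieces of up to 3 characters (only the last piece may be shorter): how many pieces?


'eaedagcb' has 8 characters.
Chunking with max size 3:
  Chunk 1: 'eae' (positions 0-2)
  Chunk 2: 'dag' (positions 3-5)
  Chunk 3: 'cb' (positions 6-7)
Total chunks: ceil(8 / 3) = 3

3


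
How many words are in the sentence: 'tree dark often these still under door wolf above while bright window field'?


Counting words by splitting on spaces:
  Word 1: 'tree'
  Word 2: 'dark'
  Word 3: 'often'
  Word 4: 'these'
  Word 5: 'still'
  Word 6: 'under'
  Word 7: 'door'
  Word 8: 'wolf'
  Word 9: 'above'
  Word 10: 'while'
  Word 11: 'bright'
  Word 12: 'window'
  Word 13: 'field'
Total words: 13

13


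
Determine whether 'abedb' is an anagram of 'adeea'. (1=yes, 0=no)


Sort characters of 'abedb': 'abbde'
Sort characters of 'adeea': 'aadee'
Sorted forms differ -> they are NOT anagrams
Result: 0

0


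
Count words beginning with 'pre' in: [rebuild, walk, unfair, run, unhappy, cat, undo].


Checking each word for prefix 'pre':
  'rebuild' -> no (count: 0)
  'walk' -> no (count: 0)
  'unfair' -> no (count: 0)
  'run' -> no (count: 0)
  'unhappy' -> no (count: 0)
  'cat' -> no (count: 0)
  'undo' -> no (count: 0)
Total with prefix 'pre': 0

0


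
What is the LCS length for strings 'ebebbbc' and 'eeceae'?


DP table for LCS of 'ebebbbc' and 'eeceae':
       e  e  c  e  a  e
    0  0  0  0  0  0  0
  e 0  1  1  1  1  1  1
  b 0  1  1  1  1  1  1
  e 0  1  2  2  2  2  2
  b 0  1  2  2  2  2  2
  b 0  1  2  2  2  2  2
  b 0  1  2  2  2  2  2
  c 0  1  2  3  3  3  3
LCS: 'eec'
LCS length = 3

3


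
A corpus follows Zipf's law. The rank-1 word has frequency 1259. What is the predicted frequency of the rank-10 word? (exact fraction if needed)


Zipf's law: freq(rank) = f1 / rank
f1 = 1259, rank = 10
freq = 1259 / 10
GCD(1259, 10) = 1
Simplified: 1259/10

1259/10


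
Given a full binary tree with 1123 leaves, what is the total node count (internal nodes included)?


Leaf nodes (terminals): 1123
Internal nodes = n - 1 = 1123 - 1 = 1122
Total = leaves + internal = 1123 + 1122 = 2245

2245


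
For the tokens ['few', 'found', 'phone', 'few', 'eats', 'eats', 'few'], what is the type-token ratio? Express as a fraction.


Tokens: 7
Unique types: ('eats', 'few', 'found', 'phone') = 4
TTR = 4/7
Already in lowest terms.

4/7


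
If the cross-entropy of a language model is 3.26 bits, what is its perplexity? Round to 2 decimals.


Perplexity formula: PP = 2^H
H = 3.26
PP = 2^3.26
Decompose: 2^3.26 = 2^3 * 2^0.26
2^3 = 8, 2^0.26 ~ 1.1974787
PP ~ 8 * 1.1974787 = 9.5798296
Rounded to 2 decimals: 9.58

9.58


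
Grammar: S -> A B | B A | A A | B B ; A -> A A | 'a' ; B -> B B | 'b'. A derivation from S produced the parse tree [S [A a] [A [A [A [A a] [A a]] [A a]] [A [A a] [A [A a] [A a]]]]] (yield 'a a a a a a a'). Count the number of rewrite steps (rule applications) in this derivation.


Every bracketed nonterminal node [X ...] in the tree is produced by exactly one rule application.
Reading the tree off as a leftmost derivation:
  Step 1: S  =>  A A   (applied S -> A A)
  Step 2: A A  =>  a A   (applied A -> a)
  Step 3: a A  =>  a A A   (applied A -> A A)
  Step 4: a A A  =>  a A A A   (applied A -> A A)
  Step 5: a A A A  =>  a A A A A   (applied A -> A A)
  Step 6: a A A A A  =>  a a A A A   (applied A -> a)
  Step 7: a a A A A  =>  a a a A A   (applied A -> a)
  Step 8: a a a A A  =>  a a a a A   (applied A -> a)
  Step 9: a a a a A  =>  a a a a A A   (applied A -> A A)
  Step 10: a a a a A A  =>  a a a a a A   (applied A -> a)
  Step 11: a a a a a A  =>  a a a a a A A   (applied A -> A A)
  Step 12: a a a a a A A  =>  a a a a a a A   (applied A -> a)
  Step 13: a a a a a a A  =>  a a a a a a a   (applied A -> a)
Final yield: a a a a a a a
Total rewrite steps: 13

13
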